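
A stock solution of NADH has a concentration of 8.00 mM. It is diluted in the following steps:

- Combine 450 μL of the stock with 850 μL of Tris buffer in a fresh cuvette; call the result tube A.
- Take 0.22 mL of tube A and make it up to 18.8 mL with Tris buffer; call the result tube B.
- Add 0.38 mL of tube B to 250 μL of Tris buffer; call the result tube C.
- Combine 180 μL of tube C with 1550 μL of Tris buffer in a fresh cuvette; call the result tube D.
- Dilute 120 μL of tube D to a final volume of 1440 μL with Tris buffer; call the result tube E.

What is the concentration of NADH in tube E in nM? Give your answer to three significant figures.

169 nM

Step 1: 450 μL + 850 μL = 1300 μL total → factor 1300/450 = 2.8889
Step 2: 0.22 mL brought to 18.8 mL → factor 18.8/0.22 = 85.455
Step 3: 0.38 mL + 250 μL = 0.63 mL total → factor 0.63/0.38 = 1.6579
Step 4: 180 μL + 1550 μL = 1730 μL total → factor 1730/180 = 9.6111
Step 5: 120 μL brought to 1440 μL → factor 1440/120 = 12
Overall dilution factor = 2.8889 × 85.455 × 1.6579 × 9.6111 × 12 = 47204
Final = 8.00 mM / 47204 = 0.0001695 mM = 169 nM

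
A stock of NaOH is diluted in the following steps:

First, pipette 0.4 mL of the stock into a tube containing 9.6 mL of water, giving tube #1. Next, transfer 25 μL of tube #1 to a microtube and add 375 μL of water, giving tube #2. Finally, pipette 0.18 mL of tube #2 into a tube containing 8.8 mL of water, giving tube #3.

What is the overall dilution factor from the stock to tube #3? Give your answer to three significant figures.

Step 1: 0.4 mL + 9.6 mL = 10 mL total → factor 10/0.4 = 25
Step 2: 25 μL + 375 μL = 400 μL total → factor 400/25 = 16
Step 3: 0.18 mL + 8.8 mL = 8.98 mL total → factor 8.98/0.18 = 49.889
Overall dilution factor = 25 × 16 × 49.889 = 19956

2.00 × 10^4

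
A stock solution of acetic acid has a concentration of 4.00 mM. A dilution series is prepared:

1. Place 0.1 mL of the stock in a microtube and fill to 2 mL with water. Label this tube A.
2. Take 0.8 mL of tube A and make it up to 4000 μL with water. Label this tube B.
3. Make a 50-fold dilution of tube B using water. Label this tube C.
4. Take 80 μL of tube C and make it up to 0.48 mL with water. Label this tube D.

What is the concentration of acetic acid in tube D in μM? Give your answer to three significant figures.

0.133 μM

Step 1: 0.1 mL brought to 2 mL → factor 2/0.1 = 20
Step 2: 0.8 mL brought to 4000 μL → factor 4/0.8 = 5
Step 3: 50-fold → factor 50
Step 4: 80 μL brought to 0.48 mL → factor 480/80 = 6
Overall dilution factor = 20 × 5 × 50 × 6 = 30000
Final = 4.00 mM / 30000 = 0.0001333 mM = 0.133 μM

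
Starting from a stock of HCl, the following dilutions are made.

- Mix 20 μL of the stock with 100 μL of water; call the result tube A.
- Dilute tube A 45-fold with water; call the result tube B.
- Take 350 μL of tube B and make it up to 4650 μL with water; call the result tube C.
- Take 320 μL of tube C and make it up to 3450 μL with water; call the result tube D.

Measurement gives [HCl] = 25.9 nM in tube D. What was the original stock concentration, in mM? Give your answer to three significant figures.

Step 1: 20 μL + 100 μL = 120 μL total → factor 120/20 = 6
Step 2: 45-fold → factor 45
Step 3: 350 μL brought to 4650 μL → factor 4650/350 = 13.286
Step 4: 320 μL brought to 3450 μL → factor 3450/320 = 10.781
Overall dilution factor = 6 × 45 × 13.286 × 10.781 = 38674
Stock = 25.9 nM × 38674 = 1.002 × 10^6 nM = 1.00 mM

1.00 mM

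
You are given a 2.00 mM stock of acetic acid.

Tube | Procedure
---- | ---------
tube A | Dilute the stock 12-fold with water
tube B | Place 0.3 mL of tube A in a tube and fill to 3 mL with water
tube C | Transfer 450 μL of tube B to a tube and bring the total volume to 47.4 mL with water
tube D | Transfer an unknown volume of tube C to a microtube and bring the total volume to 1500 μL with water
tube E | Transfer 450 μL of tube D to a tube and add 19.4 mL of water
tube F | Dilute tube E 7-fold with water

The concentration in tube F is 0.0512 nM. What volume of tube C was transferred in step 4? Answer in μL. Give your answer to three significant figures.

Step 1: 12-fold → factor 12
Step 2: 0.3 mL brought to 3 mL → factor 3/0.3 = 10
Step 3: 450 μL brought to 47.4 mL → factor 47400/450 = 105.33
Step 4: v brought to 1500 μL → factor = 1500 μL/v
Step 5: 450 μL + 19.4 mL = 19850 μL total → factor 19850/450 = 44.111
Step 6: 7-fold → factor 7
Product of known-step factors = 3.903 × 10^6
Overall factor = 2.00 mM / (0.0512 nM) = 3.9062 × 10^7
Step-4 factor = 3.9062 × 10^7 / 3.903 × 10^6 = 10.008
v = 1500 μL / 10.008 = 150 μL

150 μL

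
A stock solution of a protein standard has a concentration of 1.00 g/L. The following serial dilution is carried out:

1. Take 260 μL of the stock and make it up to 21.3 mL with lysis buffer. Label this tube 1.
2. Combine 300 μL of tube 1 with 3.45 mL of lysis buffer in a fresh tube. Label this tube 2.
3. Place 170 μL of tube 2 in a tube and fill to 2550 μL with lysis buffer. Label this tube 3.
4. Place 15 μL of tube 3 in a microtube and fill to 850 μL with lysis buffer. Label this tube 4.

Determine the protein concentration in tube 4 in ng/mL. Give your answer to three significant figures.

1.15 ng/mL

Step 1: 260 μL brought to 21.3 mL → factor 21300/260 = 81.923
Step 2: 300 μL + 3.45 mL = 3750 μL total → factor 3750/300 = 12.5
Step 3: 170 μL brought to 2550 μL → factor 2550/170 = 15
Step 4: 15 μL brought to 850 μL → factor 850/15 = 56.667
Overall dilution factor = 81.923 × 12.5 × 15 × 56.667 = 8.7043 × 10^5
Final = 1.00 g/L / 8.7043 × 10^5 = 1.149 × 10^-6 g/L = 1.15 ng/mL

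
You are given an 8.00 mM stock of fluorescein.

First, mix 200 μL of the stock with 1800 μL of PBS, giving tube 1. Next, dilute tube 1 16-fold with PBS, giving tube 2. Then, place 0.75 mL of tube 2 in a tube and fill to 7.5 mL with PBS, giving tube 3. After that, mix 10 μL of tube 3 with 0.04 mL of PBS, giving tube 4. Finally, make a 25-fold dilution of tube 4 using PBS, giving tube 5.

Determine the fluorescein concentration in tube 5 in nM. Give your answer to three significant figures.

40.0 nM

Step 1: 200 μL + 1800 μL = 2000 μL total → factor 2000/200 = 10
Step 2: 16-fold → factor 16
Step 3: 0.75 mL brought to 7.5 mL → factor 7.5/0.75 = 10
Step 4: 10 μL + 0.04 mL = 50 μL total → factor 50/10 = 5
Step 5: 25-fold → factor 25
Overall dilution factor = 10 × 16 × 10 × 5 × 25 = 2 × 10^5
Final = 8.00 mM / 2 × 10^5 = 4.000 × 10^-5 mM = 40.0 nM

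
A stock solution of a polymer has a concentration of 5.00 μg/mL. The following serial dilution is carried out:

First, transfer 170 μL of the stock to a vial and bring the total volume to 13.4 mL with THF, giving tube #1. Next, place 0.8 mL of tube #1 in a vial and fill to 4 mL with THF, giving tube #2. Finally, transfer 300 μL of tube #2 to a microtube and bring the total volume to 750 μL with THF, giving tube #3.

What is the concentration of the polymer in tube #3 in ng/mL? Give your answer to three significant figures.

5.07 ng/mL

Step 1: 170 μL brought to 13.4 mL → factor 13400/170 = 78.824
Step 2: 0.8 mL brought to 4 mL → factor 4/0.8 = 5
Step 3: 300 μL brought to 750 μL → factor 750/300 = 2.5
Overall dilution factor = 78.824 × 5 × 2.5 = 985.29
Final = 5.00 μg/mL / 985.29 = 0.005075 μg/mL = 5.07 ng/mL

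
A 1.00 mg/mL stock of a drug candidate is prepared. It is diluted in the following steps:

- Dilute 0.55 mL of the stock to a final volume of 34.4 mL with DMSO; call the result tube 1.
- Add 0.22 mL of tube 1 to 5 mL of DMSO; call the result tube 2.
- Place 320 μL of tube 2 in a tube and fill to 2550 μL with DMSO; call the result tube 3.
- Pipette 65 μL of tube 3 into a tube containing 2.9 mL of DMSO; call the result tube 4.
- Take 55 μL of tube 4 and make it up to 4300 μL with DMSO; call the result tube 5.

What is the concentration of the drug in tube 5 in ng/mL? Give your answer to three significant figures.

0.0237 ng/mL

Step 1: 0.55 mL brought to 34.4 mL → factor 34.4/0.55 = 62.545
Step 2: 0.22 mL + 5 mL = 5.22 mL total → factor 5.22/0.22 = 23.727
Step 3: 320 μL brought to 2550 μL → factor 2550/320 = 7.9688
Step 4: 65 μL + 2.9 mL = 2965 μL total → factor 2965/65 = 45.615
Step 5: 55 μL brought to 4300 μL → factor 4300/55 = 78.182
Overall dilution factor = 62.545 × 23.727 × 7.9688 × 45.615 × 78.182 = 4.2175 × 10^7
Final = 1.00 mg/mL / 4.2175 × 10^7 = 2.371 × 10^-8 mg/mL = 0.0237 ng/mL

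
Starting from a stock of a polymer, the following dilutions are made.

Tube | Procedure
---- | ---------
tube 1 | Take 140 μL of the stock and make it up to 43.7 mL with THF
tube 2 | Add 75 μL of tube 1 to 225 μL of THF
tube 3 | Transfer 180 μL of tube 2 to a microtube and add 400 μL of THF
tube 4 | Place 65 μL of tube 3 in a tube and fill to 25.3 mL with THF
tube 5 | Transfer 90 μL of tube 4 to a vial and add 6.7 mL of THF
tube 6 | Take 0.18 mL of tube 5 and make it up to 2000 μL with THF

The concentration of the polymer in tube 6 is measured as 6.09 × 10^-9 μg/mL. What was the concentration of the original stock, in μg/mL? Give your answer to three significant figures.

Step 1: 140 μL brought to 43.7 mL → factor 43700/140 = 312.14
Step 2: 75 μL + 225 μL = 300 μL total → factor 300/75 = 4
Step 3: 180 μL + 400 μL = 580 μL total → factor 580/180 = 3.2222
Step 4: 65 μL brought to 25.3 mL → factor 25300/65 = 389.23
Step 5: 90 μL + 6.7 mL = 6790 μL total → factor 6790/90 = 75.444
Step 6: 0.18 mL brought to 2000 μL → factor 2/0.18 = 11.111
Overall dilution factor = 312.14 × 4 × 3.2222 × 389.23 × 75.444 × 11.111 = 1.3127 × 10^9
Stock = 6.09 × 10^-9 μg/mL × 1.3127 × 10^9 = 7.99 μg/mL

7.99 μg/mL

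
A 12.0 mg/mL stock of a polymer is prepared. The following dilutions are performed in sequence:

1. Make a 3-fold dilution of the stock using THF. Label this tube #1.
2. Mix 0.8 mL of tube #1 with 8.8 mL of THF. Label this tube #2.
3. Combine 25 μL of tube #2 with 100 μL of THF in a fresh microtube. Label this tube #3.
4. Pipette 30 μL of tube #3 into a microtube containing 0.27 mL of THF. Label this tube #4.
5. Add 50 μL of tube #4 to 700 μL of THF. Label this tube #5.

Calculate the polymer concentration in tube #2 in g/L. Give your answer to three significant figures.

Step 1: 3-fold → factor 3
Step 2: 0.8 mL + 8.8 mL = 9.6 mL total → factor 9.6/0.8 = 12
Dilution factor through tube #2 = 3 × 12 = 36
[tube #2] = 12.0 mg/mL / 36 = 0.3333 mg/mL = 0.333 g/L

0.333 g/L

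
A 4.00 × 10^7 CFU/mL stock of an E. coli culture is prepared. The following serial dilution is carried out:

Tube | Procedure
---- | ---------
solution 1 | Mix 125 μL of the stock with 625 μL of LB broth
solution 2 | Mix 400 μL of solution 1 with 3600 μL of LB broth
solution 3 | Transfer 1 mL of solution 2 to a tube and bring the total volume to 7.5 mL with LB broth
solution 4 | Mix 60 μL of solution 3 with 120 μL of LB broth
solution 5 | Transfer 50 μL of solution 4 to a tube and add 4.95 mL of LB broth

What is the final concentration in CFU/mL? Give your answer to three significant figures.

Step 1: 125 μL + 625 μL = 750 μL total → factor 750/125 = 6
Step 2: 400 μL + 3600 μL = 4000 μL total → factor 4000/400 = 10
Step 3: 1 mL brought to 7.5 mL → factor 7.5/1 = 7.5
Step 4: 60 μL + 120 μL = 180 μL total → factor 180/60 = 3
Step 5: 50 μL + 4.95 mL = 5000 μL total → factor 5000/50 = 100
Overall dilution factor = 6 × 10 × 7.5 × 3 × 100 = 1.35 × 10^5
Final = 4.00 × 10^7 CFU/mL / 1.35 × 10^5 = 296 CFU/mL

296 CFU/mL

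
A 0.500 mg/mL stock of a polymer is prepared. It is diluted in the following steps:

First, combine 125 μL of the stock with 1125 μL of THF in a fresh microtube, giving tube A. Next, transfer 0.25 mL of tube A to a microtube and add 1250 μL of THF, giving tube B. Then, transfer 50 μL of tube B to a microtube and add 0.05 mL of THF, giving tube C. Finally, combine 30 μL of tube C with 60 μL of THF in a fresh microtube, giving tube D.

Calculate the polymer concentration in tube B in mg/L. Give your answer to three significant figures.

8.33 mg/L

Step 1: 125 μL + 1125 μL = 1250 μL total → factor 1250/125 = 10
Step 2: 0.25 mL + 1250 μL = 1.5 mL total → factor 1.5/0.25 = 6
Dilution factor through tube B = 10 × 6 = 60
[tube B] = 0.500 mg/mL / 60 = 0.008333 mg/mL = 8.33 mg/L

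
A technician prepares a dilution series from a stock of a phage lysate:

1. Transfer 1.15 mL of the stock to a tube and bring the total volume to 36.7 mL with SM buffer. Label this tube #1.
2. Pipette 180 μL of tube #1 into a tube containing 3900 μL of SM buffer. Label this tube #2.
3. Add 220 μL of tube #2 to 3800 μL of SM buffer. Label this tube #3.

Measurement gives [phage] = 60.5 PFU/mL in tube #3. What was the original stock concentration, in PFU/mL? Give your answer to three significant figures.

8.00 × 10^5 PFU/mL

Step 1: 1.15 mL brought to 36.7 mL → factor 36.7/1.15 = 31.913
Step 2: 180 μL + 3900 μL = 4080 μL total → factor 4080/180 = 22.667
Step 3: 220 μL + 3800 μL = 4020 μL total → factor 4020/220 = 18.273
Overall dilution factor = 31.913 × 22.667 × 18.273 = 13218
Stock = 60.5 PFU/mL × 13218 = 8.00 × 10^5 PFU/mL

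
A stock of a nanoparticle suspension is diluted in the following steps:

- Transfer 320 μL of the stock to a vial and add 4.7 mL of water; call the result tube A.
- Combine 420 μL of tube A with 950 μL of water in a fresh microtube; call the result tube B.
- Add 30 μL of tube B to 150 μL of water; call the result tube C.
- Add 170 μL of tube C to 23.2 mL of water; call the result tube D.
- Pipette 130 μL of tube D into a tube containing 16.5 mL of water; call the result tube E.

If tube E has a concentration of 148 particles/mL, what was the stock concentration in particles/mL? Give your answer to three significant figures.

Step 1: 320 μL + 4.7 mL = 5020 μL total → factor 5020/320 = 15.688
Step 2: 420 μL + 950 μL = 1370 μL total → factor 1370/420 = 3.2619
Step 3: 30 μL + 150 μL = 180 μL total → factor 180/30 = 6
Step 4: 170 μL + 23.2 mL = 23370 μL total → factor 23370/170 = 137.47
Step 5: 130 μL + 16.5 mL = 16630 μL total → factor 16630/130 = 127.92
Overall dilution factor = 15.688 × 3.2619 × 6 × 137.47 × 127.92 = 5.3993 × 10^6
Stock = 148 particles/mL × 5.3993 × 10^6 = 7.99 × 10^8 particles/mL

7.99 × 10^8 particles/mL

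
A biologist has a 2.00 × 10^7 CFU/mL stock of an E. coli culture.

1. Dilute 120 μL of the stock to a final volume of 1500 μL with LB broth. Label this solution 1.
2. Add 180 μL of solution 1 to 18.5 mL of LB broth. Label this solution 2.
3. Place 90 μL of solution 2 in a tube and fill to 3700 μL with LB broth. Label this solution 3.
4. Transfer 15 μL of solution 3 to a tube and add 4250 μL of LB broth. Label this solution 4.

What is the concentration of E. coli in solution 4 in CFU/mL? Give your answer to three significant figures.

1.32 CFU/mL

Step 1: 120 μL brought to 1500 μL → factor 1500/120 = 12.5
Step 2: 180 μL + 18.5 mL = 18680 μL total → factor 18680/180 = 103.78
Step 3: 90 μL brought to 3700 μL → factor 3700/90 = 41.111
Step 4: 15 μL + 4250 μL = 4265 μL total → factor 4265/15 = 284.33
Overall dilution factor = 12.5 × 103.78 × 41.111 × 284.33 = 1.5164 × 10^7
Final = 2.00 × 10^7 CFU/mL / 1.5164 × 10^7 = 1.32 CFU/mL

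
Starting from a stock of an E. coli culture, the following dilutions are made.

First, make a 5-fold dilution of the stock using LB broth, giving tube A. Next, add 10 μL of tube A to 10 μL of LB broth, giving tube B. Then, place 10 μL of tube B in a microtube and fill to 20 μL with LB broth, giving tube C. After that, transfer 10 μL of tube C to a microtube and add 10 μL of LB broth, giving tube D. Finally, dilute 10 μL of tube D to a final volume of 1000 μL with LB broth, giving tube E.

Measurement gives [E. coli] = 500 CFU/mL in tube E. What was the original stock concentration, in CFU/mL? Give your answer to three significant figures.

2.00 × 10^6 CFU/mL

Step 1: 5-fold → factor 5
Step 2: 10 μL + 10 μL = 20 μL total → factor 20/10 = 2
Step 3: 10 μL brought to 20 μL → factor 20/10 = 2
Step 4: 10 μL + 10 μL = 20 μL total → factor 20/10 = 2
Step 5: 10 μL brought to 1000 μL → factor 1000/10 = 100
Overall dilution factor = 5 × 2 × 2 × 2 × 100 = 4000
Stock = 500 CFU/mL × 4000 = 2.00 × 10^6 CFU/mL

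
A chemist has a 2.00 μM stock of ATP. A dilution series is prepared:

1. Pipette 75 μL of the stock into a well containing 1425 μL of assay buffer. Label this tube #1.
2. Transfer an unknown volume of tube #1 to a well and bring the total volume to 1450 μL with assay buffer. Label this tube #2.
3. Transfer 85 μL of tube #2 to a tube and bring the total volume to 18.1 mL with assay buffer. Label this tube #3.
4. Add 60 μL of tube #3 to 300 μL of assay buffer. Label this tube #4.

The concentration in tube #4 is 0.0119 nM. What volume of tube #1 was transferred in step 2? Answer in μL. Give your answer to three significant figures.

Step 1: 75 μL + 1425 μL = 1500 μL total → factor 1500/75 = 20
Step 2: v brought to 1450 μL → factor = 1450 μL/v
Step 3: 85 μL brought to 18.1 mL → factor 18100/85 = 212.94
Step 4: 60 μL + 300 μL = 360 μL total → factor 360/60 = 6
Product of known-step factors = 25553
Overall factor = 2.00 μM / (0.0119 nM) = 1.6807 × 10^5
Step-2 factor = 1.6807 × 10^5 / 25553 = 6.5772
v = 1450 μL / 6.5772 = 220 μL

220 μL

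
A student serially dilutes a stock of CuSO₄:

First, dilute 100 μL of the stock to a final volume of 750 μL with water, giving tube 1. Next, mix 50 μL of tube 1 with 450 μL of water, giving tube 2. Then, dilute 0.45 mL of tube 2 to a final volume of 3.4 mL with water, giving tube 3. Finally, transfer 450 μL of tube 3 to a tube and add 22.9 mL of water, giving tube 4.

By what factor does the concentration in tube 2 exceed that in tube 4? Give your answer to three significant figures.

Step 1: 100 μL brought to 750 μL → factor 750/100 = 7.5
Step 2: 50 μL + 450 μL = 500 μL total → factor 500/50 = 10
Step 3: 0.45 mL brought to 3.4 mL → factor 3.4/0.45 = 7.5556
Step 4: 450 μL + 22.9 mL = 23350 μL total → factor 23350/450 = 51.889
Dilution factor to tube 2 = 75; to tube 4 = 29404
[tube 2]/[tube 4] = (factor to tube 4)/(factor to tube 2) = 29404/75 = 392

392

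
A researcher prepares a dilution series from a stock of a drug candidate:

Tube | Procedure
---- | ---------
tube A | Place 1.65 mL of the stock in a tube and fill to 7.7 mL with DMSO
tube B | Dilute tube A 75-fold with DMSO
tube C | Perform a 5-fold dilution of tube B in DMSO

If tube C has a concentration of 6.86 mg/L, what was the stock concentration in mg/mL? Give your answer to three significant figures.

Step 1: 1.65 mL brought to 7.7 mL → factor 7.7/1.65 = 4.6667
Step 2: 75-fold → factor 75
Step 3: 5-fold → factor 5
Overall dilution factor = 4.6667 × 75 × 5 = 1750
Stock = 6.86 mg/L × 1750 = 1.200 × 10^4 mg/L = 12.0 mg/mL

12.0 mg/mL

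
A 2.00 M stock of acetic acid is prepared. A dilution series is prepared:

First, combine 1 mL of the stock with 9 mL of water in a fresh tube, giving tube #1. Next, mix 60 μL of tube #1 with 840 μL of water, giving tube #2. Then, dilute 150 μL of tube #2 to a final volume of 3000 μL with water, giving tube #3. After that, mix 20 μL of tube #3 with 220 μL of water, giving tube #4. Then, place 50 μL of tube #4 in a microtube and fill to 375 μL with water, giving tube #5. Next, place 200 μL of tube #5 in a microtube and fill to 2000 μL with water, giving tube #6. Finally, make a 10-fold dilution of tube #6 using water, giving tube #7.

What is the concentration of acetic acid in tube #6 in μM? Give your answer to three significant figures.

Step 1: 1 mL + 9 mL = 10 mL total → factor 10/1 = 10
Step 2: 60 μL + 840 μL = 900 μL total → factor 900/60 = 15
Step 3: 150 μL brought to 3000 μL → factor 3000/150 = 20
Step 4: 20 μL + 220 μL = 240 μL total → factor 240/20 = 12
Step 5: 50 μL brought to 375 μL → factor 375/50 = 7.5
Step 6: 200 μL brought to 2000 μL → factor 2000/200 = 10
Dilution factor through tube #6 = 10 × 15 × 20 × 12 × 7.5 × 10 = 2.7 × 10^6
[tube #6] = 2.00 M / 2.7 × 10^6 = 7.407 × 10^-7 M = 0.741 μM

0.741 μM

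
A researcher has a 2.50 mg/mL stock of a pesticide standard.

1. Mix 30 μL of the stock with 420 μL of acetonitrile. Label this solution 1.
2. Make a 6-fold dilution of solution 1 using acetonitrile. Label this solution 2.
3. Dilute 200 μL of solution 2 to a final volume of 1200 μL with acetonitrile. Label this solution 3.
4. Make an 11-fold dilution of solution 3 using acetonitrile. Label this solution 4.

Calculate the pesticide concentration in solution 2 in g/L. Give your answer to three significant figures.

Step 1: 30 μL + 420 μL = 450 μL total → factor 450/30 = 15
Step 2: 6-fold → factor 6
Dilution factor through solution 2 = 15 × 6 = 90
[solution 2] = 2.50 mg/mL / 90 = 0.02778 mg/mL = 0.0278 g/L

0.0278 g/L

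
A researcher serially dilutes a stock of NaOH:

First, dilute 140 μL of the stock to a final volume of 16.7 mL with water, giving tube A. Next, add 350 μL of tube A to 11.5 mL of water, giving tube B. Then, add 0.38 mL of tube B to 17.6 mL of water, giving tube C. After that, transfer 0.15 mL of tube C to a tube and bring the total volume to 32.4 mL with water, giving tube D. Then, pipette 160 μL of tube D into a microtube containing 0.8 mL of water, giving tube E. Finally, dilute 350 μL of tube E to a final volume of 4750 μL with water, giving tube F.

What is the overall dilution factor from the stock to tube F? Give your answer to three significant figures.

3.36 × 10^9

Step 1: 140 μL brought to 16.7 mL → factor 16700/140 = 119.29
Step 2: 350 μL + 11.5 mL = 11850 μL total → factor 11850/350 = 33.857
Step 3: 0.38 mL + 17.6 mL = 17.98 mL total → factor 17.98/0.38 = 47.316
Step 4: 0.15 mL brought to 32.4 mL → factor 32.4/0.15 = 216
Step 5: 160 μL + 0.8 mL = 960 μL total → factor 960/160 = 6
Step 6: 350 μL brought to 4750 μL → factor 4750/350 = 13.571
Overall dilution factor = 119.29 × 33.857 × 47.316 × 216 × 6 × 13.571 = 3.3611 × 10^9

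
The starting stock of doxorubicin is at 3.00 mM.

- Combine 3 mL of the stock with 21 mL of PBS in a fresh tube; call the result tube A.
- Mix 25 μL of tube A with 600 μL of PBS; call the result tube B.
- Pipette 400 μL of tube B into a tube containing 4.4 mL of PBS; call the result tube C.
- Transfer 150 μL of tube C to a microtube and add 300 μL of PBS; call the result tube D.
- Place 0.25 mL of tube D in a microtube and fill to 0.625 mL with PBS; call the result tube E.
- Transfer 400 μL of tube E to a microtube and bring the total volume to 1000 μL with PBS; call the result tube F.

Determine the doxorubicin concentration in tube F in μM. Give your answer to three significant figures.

0.0667 μM

Step 1: 3 mL + 21 mL = 24 mL total → factor 24/3 = 8
Step 2: 25 μL + 600 μL = 625 μL total → factor 625/25 = 25
Step 3: 400 μL + 4.4 mL = 4800 μL total → factor 4800/400 = 12
Step 4: 150 μL + 300 μL = 450 μL total → factor 450/150 = 3
Step 5: 0.25 mL brought to 0.625 mL → factor 0.625/0.25 = 2.5
Step 6: 400 μL brought to 1000 μL → factor 1000/400 = 2.5
Overall dilution factor = 8 × 25 × 12 × 3 × 2.5 × 2.5 = 45000
Final = 3.00 mM / 45000 = 6.667 × 10^-5 mM = 0.0667 μM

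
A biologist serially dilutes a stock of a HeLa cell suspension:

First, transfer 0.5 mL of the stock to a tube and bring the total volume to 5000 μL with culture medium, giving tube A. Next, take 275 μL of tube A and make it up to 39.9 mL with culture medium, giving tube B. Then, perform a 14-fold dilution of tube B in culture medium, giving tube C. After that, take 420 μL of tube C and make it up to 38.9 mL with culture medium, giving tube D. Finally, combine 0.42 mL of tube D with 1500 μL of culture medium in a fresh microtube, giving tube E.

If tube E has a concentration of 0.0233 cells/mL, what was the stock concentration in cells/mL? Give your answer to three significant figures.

2.00 × 10^5 cells/mL

Step 1: 0.5 mL brought to 5000 μL → factor 5/0.5 = 10
Step 2: 275 μL brought to 39.9 mL → factor 39900/275 = 145.09
Step 3: 14-fold → factor 14
Step 4: 420 μL brought to 38.9 mL → factor 38900/420 = 92.619
Step 5: 0.42 mL + 1500 μL = 1.92 mL total → factor 1.92/0.42 = 4.5714
Overall dilution factor = 10 × 145.09 × 14 × 92.619 × 4.5714 = 8.6004 × 10^6
Stock = 0.0233 cells/mL × 8.6004 × 10^6 = 2.00 × 10^5 cells/mL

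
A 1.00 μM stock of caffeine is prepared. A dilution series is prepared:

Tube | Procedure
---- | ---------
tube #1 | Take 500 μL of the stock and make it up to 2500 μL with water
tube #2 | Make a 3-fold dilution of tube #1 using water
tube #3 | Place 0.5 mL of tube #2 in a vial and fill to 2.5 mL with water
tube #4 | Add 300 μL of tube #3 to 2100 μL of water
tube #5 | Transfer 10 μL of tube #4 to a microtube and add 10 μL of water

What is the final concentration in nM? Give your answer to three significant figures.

0.833 nM

Step 1: 500 μL brought to 2500 μL → factor 2500/500 = 5
Step 2: 3-fold → factor 3
Step 3: 0.5 mL brought to 2.5 mL → factor 2.5/0.5 = 5
Step 4: 300 μL + 2100 μL = 2400 μL total → factor 2400/300 = 8
Step 5: 10 μL + 10 μL = 20 μL total → factor 20/10 = 2
Overall dilution factor = 5 × 3 × 5 × 8 × 2 = 1200
Final = 1.00 μM / 1200 = 0.0008333 μM = 0.833 nM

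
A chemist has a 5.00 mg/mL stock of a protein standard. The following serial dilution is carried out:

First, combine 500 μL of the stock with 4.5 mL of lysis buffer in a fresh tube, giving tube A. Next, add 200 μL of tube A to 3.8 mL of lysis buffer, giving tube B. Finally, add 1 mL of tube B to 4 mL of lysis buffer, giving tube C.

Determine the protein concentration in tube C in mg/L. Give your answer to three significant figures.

5.00 mg/L

Step 1: 500 μL + 4.5 mL = 5000 μL total → factor 5000/500 = 10
Step 2: 200 μL + 3.8 mL = 4000 μL total → factor 4000/200 = 20
Step 3: 1 mL + 4 mL = 5 mL total → factor 5/1 = 5
Overall dilution factor = 10 × 20 × 5 = 1000
Final = 5.00 mg/mL / 1000 = 0.005000 mg/mL = 5.00 mg/L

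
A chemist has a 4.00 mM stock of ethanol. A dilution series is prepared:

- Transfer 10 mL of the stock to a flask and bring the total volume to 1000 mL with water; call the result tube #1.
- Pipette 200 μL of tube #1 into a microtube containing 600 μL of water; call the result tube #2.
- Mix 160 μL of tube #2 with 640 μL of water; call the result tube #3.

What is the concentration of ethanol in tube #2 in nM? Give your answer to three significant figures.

Step 1: 10 mL brought to 1000 mL → factor 1000/10 = 100
Step 2: 200 μL + 600 μL = 800 μL total → factor 800/200 = 4
Dilution factor through tube #2 = 100 × 4 = 400
[tube #2] = 4.00 mM / 400 = 0.01000 mM = 1.00 × 10^4 nM

1.00 × 10^4 nM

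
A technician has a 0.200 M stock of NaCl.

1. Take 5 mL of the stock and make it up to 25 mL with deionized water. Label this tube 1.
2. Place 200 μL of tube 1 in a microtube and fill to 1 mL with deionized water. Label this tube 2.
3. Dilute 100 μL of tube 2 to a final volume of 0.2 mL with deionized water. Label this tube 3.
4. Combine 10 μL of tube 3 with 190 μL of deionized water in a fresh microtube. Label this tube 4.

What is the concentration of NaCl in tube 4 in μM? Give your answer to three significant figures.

200 μM

Step 1: 5 mL brought to 25 mL → factor 25/5 = 5
Step 2: 200 μL brought to 1 mL → factor 1000/200 = 5
Step 3: 100 μL brought to 0.2 mL → factor 200/100 = 2
Step 4: 10 μL + 190 μL = 200 μL total → factor 200/10 = 20
Overall dilution factor = 5 × 5 × 2 × 20 = 1000
Final = 0.200 M / 1000 = 0.0002000 M = 200 μM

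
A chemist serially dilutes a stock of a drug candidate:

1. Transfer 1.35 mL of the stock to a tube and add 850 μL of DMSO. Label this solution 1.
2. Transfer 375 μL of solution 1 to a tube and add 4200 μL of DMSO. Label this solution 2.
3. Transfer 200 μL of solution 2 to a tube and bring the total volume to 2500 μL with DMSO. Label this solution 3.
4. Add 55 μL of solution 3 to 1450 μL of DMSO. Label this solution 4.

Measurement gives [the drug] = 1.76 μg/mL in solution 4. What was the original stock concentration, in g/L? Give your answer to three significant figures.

Step 1: 1.35 mL + 850 μL = 2.2 mL total → factor 2.2/1.35 = 1.6296
Step 2: 375 μL + 4200 μL = 4575 μL total → factor 4575/375 = 12.2
Step 3: 200 μL brought to 2500 μL → factor 2500/200 = 12.5
Step 4: 55 μL + 1450 μL = 1505 μL total → factor 1505/55 = 27.364
Overall dilution factor = 1.6296 × 12.2 × 12.5 × 27.364 = 6800.4
Stock = 1.76 μg/mL × 6800.4 = 1.197 × 10^4 μg/mL = 12.0 g/L

12.0 g/L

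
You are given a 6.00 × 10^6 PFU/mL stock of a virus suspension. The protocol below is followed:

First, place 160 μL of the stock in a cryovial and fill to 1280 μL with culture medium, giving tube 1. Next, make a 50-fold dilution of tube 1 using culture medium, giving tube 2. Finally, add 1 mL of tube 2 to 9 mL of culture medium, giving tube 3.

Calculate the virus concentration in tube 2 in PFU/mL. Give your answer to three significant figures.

1.50 × 10^4 PFU/mL

Step 1: 160 μL brought to 1280 μL → factor 1280/160 = 8
Step 2: 50-fold → factor 50
Dilution factor through tube 2 = 8 × 50 = 400
[tube 2] = 6.00 × 10^6 PFU/mL / 400 = 1.50 × 10^4 PFU/mL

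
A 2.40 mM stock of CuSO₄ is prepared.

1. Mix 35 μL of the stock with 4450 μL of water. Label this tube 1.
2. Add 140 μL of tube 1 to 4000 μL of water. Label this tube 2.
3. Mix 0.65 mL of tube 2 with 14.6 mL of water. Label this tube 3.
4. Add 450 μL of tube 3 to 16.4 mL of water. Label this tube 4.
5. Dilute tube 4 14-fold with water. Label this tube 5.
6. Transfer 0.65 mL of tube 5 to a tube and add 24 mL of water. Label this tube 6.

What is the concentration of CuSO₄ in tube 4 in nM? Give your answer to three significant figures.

Step 1: 35 μL + 4450 μL = 4485 μL total → factor 4485/35 = 128.14
Step 2: 140 μL + 4000 μL = 4140 μL total → factor 4140/140 = 29.571
Step 3: 0.65 mL + 14.6 mL = 15.25 mL total → factor 15.25/0.65 = 23.462
Step 4: 450 μL + 16.4 mL = 16850 μL total → factor 16850/450 = 37.444
Dilution factor through tube 4 = 128.14 × 29.571 × 23.462 × 37.444 = 3.329 × 10^6
[tube 4] = 2.40 mM / 3.329 × 10^6 = 7.209 × 10^-7 mM = 0.721 nM

0.721 nM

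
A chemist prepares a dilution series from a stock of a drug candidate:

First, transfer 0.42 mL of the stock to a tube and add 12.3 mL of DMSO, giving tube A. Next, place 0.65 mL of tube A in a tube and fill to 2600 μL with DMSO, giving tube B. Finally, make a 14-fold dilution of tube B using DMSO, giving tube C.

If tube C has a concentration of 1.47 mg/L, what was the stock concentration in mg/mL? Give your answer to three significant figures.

2.49 mg/mL

Step 1: 0.42 mL + 12.3 mL = 12.72 mL total → factor 12.72/0.42 = 30.286
Step 2: 0.65 mL brought to 2600 μL → factor 2.6/0.65 = 4
Step 3: 14-fold → factor 14
Overall dilution factor = 30.286 × 4 × 14 = 1696
Stock = 1.47 mg/L × 1696 = 2493 mg/L = 2.49 mg/mL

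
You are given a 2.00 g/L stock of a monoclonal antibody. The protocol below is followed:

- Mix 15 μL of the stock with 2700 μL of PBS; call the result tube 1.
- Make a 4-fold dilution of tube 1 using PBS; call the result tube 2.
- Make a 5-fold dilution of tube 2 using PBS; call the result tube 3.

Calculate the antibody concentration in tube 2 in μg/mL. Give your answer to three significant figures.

Step 1: 15 μL + 2700 μL = 2715 μL total → factor 2715/15 = 181
Step 2: 4-fold → factor 4
Dilution factor through tube 2 = 181 × 4 = 724
[tube 2] = 2.00 g/L / 724 = 0.002762 g/L = 2.76 μg/mL

2.76 μg/mL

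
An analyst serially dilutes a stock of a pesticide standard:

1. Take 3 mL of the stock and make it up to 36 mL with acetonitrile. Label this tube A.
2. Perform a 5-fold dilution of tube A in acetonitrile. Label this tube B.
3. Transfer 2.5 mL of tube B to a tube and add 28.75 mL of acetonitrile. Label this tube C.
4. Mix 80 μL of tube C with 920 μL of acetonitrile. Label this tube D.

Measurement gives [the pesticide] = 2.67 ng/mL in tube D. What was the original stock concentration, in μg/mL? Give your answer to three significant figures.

Step 1: 3 mL brought to 36 mL → factor 36/3 = 12
Step 2: 5-fold → factor 5
Step 3: 2.5 mL + 28.75 mL = 31.25 mL total → factor 31.25/2.5 = 12.5
Step 4: 80 μL + 920 μL = 1000 μL total → factor 1000/80 = 12.5
Overall dilution factor = 12 × 5 × 12.5 × 12.5 = 9375
Stock = 2.67 ng/mL × 9375 = 2.503 × 10^4 ng/mL = 25.0 μg/mL

25.0 μg/mL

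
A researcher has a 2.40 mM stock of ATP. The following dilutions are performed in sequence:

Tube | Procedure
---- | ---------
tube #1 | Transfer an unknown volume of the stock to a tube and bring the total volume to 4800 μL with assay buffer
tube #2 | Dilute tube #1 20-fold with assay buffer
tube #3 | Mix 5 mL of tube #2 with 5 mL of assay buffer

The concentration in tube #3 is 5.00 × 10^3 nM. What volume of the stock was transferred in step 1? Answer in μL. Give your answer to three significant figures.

400 μL

Step 1: v brought to 4800 μL → factor = 4800 μL/v
Step 2: 20-fold → factor 20
Step 3: 5 mL + 5 mL = 10 mL total → factor 10/5 = 2
Product of known-step factors = 40
Overall factor = 2.40 mM / (5.00 × 10^3 nM) = 480
Step-1 factor = 480 / 40 = 12
v = 4800 μL / 12 = 400 μL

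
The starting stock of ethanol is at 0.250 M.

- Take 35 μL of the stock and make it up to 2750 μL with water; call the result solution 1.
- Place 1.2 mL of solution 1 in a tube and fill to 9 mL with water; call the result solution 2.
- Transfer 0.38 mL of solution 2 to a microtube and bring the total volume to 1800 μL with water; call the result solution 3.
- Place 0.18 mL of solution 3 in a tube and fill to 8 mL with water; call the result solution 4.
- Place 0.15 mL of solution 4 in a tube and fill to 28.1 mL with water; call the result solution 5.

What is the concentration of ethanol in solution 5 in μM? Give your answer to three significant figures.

Step 1: 35 μL brought to 2750 μL → factor 2750/35 = 78.571
Step 2: 1.2 mL brought to 9 mL → factor 9/1.2 = 7.5
Step 3: 0.38 mL brought to 1800 μL → factor 1.8/0.38 = 4.7368
Step 4: 0.18 mL brought to 8 mL → factor 8/0.18 = 44.444
Step 5: 0.15 mL brought to 28.1 mL → factor 28.1/0.15 = 187.33
Overall dilution factor = 78.571 × 7.5 × 4.7368 × 44.444 × 187.33 = 2.3241 × 10^7
Final = 0.250 M / 2.3241 × 10^7 = 1.076 × 10^-8 M = 0.0108 μM

0.0108 μM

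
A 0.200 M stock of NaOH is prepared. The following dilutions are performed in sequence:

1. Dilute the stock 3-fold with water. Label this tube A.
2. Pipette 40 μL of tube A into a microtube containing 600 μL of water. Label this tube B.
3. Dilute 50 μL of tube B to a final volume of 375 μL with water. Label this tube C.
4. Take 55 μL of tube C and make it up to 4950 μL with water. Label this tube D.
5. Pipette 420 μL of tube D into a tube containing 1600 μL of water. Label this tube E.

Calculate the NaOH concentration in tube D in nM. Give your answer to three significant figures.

6.17 × 10^3 nM

Step 1: 3-fold → factor 3
Step 2: 40 μL + 600 μL = 640 μL total → factor 640/40 = 16
Step 3: 50 μL brought to 375 μL → factor 375/50 = 7.5
Step 4: 55 μL brought to 4950 μL → factor 4950/55 = 90
Dilution factor through tube D = 3 × 16 × 7.5 × 90 = 32400
[tube D] = 0.200 M / 32400 = 6.173 × 10^-6 M = 6.17 × 10^3 nM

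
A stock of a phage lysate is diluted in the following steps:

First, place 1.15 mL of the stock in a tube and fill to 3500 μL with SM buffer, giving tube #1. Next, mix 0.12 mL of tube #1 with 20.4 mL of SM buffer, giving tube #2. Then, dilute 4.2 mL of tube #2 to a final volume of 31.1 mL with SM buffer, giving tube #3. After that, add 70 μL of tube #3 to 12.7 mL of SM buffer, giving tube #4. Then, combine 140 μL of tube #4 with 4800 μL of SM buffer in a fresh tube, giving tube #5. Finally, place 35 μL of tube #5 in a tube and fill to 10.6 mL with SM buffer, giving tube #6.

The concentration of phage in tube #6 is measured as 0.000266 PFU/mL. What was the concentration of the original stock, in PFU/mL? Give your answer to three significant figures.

2.00 × 10^6 PFU/mL

Step 1: 1.15 mL brought to 3500 μL → factor 3.5/1.15 = 3.0435
Step 2: 0.12 mL + 20.4 mL = 20.52 mL total → factor 20.52/0.12 = 171
Step 3: 4.2 mL brought to 31.1 mL → factor 31.1/4.2 = 7.4048
Step 4: 70 μL + 12.7 mL = 12770 μL total → factor 12770/70 = 182.43
Step 5: 140 μL + 4800 μL = 4940 μL total → factor 4940/140 = 35.286
Step 6: 35 μL brought to 10.6 mL → factor 10600/35 = 302.86
Overall dilution factor = 3.0435 × 171 × 7.4048 × 182.43 × 35.286 × 302.86 = 7.5129 × 10^9
Stock = 0.000266 PFU/mL × 7.5129 × 10^9 = 2.00 × 10^6 PFU/mL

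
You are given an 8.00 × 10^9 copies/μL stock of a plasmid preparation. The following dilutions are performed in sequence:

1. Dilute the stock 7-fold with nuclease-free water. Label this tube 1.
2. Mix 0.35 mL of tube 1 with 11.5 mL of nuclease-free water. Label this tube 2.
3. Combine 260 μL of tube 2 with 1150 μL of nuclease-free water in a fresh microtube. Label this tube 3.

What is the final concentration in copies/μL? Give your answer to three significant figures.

6.22 × 10^6 copies/μL

Step 1: 7-fold → factor 7
Step 2: 0.35 mL + 11.5 mL = 11.85 mL total → factor 11.85/0.35 = 33.857
Step 3: 260 μL + 1150 μL = 1410 μL total → factor 1410/260 = 5.4231
Overall dilution factor = 7 × 33.857 × 5.4231 = 1285.3
Final = 8.00 × 10^9 copies/μL / 1285.3 = 6.22 × 10^6 copies/μL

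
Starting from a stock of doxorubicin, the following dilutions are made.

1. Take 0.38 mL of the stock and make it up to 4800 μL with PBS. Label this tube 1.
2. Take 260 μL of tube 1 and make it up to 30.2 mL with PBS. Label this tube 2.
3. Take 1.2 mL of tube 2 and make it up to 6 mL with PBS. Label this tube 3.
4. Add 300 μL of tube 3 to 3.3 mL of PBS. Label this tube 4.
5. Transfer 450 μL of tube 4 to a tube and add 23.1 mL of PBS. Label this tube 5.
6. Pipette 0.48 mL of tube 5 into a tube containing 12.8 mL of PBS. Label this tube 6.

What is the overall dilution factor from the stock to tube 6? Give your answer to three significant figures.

1.27 × 10^8

Step 1: 0.38 mL brought to 4800 μL → factor 4.8/0.38 = 12.632
Step 2: 260 μL brought to 30.2 mL → factor 30200/260 = 116.15
Step 3: 1.2 mL brought to 6 mL → factor 6/1.2 = 5
Step 4: 300 μL + 3.3 mL = 3600 μL total → factor 3600/300 = 12
Step 5: 450 μL + 23.1 mL = 23550 μL total → factor 23550/450 = 52.333
Step 6: 0.48 mL + 12.8 mL = 13.28 mL total → factor 13.28/0.48 = 27.667
Overall dilution factor = 12.632 × 116.15 × 5 × 12 × 52.333 × 27.667 = 1.2746 × 10^8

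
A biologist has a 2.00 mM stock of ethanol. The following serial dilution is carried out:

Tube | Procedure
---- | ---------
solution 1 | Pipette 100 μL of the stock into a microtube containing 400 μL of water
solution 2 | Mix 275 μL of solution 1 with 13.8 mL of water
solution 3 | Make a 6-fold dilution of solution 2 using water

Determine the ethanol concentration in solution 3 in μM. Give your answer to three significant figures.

1.30 μM

Step 1: 100 μL + 400 μL = 500 μL total → factor 500/100 = 5
Step 2: 275 μL + 13.8 mL = 14075 μL total → factor 14075/275 = 51.182
Step 3: 6-fold → factor 6
Overall dilution factor = 5 × 51.182 × 6 = 1535.5
Final = 2.00 mM / 1535.5 = 0.001303 mM = 1.30 μM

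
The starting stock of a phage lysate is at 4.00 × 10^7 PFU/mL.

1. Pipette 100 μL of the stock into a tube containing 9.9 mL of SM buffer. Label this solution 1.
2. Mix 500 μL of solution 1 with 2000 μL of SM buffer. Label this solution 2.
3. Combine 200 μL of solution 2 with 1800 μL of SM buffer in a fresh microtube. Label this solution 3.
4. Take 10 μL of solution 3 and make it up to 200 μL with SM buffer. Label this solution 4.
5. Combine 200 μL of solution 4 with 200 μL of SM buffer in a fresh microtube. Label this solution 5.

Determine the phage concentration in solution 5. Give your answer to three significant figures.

200 PFU/mL

Step 1: 100 μL + 9.9 mL = 10000 μL total → factor 10000/100 = 100
Step 2: 500 μL + 2000 μL = 2500 μL total → factor 2500/500 = 5
Step 3: 200 μL + 1800 μL = 2000 μL total → factor 2000/200 = 10
Step 4: 10 μL brought to 200 μL → factor 200/10 = 20
Step 5: 200 μL + 200 μL = 400 μL total → factor 400/200 = 2
Overall dilution factor = 100 × 5 × 10 × 20 × 2 = 2 × 10^5
Final = 4.00 × 10^7 PFU/mL / 2 × 10^5 = 200 PFU/mL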